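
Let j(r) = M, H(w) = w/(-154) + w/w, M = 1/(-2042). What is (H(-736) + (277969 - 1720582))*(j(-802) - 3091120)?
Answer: 50082084202640214/11231 ≈ 4.4593e+12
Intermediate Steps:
M = -1/2042 ≈ -0.00048972
H(w) = 1 - w/154 (H(w) = w*(-1/154) + 1 = -w/154 + 1 = 1 - w/154)
j(r) = -1/2042
(H(-736) + (277969 - 1720582))*(j(-802) - 3091120) = ((1 - 1/154*(-736)) + (277969 - 1720582))*(-1/2042 - 3091120) = ((1 + 368/77) - 1442613)*(-6312067041/2042) = (445/77 - 1442613)*(-6312067041/2042) = -111080756/77*(-6312067041/2042) = 50082084202640214/11231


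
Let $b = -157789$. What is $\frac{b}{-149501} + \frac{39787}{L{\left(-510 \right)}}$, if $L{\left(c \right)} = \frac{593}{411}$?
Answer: $\frac{2444802242834}{88654093} \approx 27577.0$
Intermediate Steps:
$L{\left(c \right)} = \frac{593}{411}$ ($L{\left(c \right)} = 593 \cdot \frac{1}{411} = \frac{593}{411}$)
$\frac{b}{-149501} + \frac{39787}{L{\left(-510 \right)}} = - \frac{157789}{-149501} + \frac{39787}{\frac{593}{411}} = \left(-157789\right) \left(- \frac{1}{149501}\right) + 39787 \cdot \frac{411}{593} = \frac{157789}{149501} + \frac{16352457}{593} = \frac{2444802242834}{88654093}$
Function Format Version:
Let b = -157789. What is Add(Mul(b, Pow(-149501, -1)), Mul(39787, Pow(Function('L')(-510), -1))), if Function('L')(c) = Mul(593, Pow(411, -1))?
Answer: Rational(2444802242834, 88654093) ≈ 27577.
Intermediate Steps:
Function('L')(c) = Rational(593, 411) (Function('L')(c) = Mul(593, Rational(1, 411)) = Rational(593, 411))
Add(Mul(b, Pow(-149501, -1)), Mul(39787, Pow(Function('L')(-510), -1))) = Add(Mul(-157789, Pow(-149501, -1)), Mul(39787, Pow(Rational(593, 411), -1))) = Add(Mul(-157789, Rational(-1, 149501)), Mul(39787, Rational(411, 593))) = Add(Rational(157789, 149501), Rational(16352457, 593)) = Rational(2444802242834, 88654093)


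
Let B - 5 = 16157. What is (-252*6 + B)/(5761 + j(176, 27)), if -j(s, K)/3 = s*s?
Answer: -14650/87167 ≈ -0.16807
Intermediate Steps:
j(s, K) = -3*s² (j(s, K) = -3*s*s = -3*s²)
B = 16162 (B = 5 + 16157 = 16162)
(-252*6 + B)/(5761 + j(176, 27)) = (-252*6 + 16162)/(5761 - 3*176²) = (-1512 + 16162)/(5761 - 3*30976) = 14650/(5761 - 92928) = 14650/(-87167) = 14650*(-1/87167) = -14650/87167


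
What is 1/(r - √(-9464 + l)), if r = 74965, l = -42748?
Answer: 74965/5619803437 + 2*I*√13053/5619803437 ≈ 1.3339e-5 + 4.066e-8*I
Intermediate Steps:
1/(r - √(-9464 + l)) = 1/(74965 - √(-9464 - 42748)) = 1/(74965 - √(-52212)) = 1/(74965 - 2*I*√13053)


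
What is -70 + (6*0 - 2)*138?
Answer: -346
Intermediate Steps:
-70 + (6*0 - 2)*138 = -70 + (0 - 2)*138 = -70 - 2*138 = -70 - 276 = -346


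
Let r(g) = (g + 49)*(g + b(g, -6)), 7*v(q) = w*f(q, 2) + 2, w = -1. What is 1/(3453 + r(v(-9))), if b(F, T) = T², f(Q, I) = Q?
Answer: 49/262299 ≈ 0.00018681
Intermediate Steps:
v(q) = 2/7 - q/7 (v(q) = (-q + 2)/7 = (2 - q)/7 = 2/7 - q/7)
r(g) = (36 + g)*(49 + g) (r(g) = (g + 49)*(g + (-6)²) = (49 + g)*(g + 36) = (49 + g)*(36 + g) = (36 + g)*(49 + g))
1/(3453 + r(v(-9))) = 1/(3453 + (1764 + (2/7 - ⅐*(-9))² + 85*(2/7 - ⅐*(-9)))) = 1/(3453 + (1764 + (2/7 + 9/7)² + 85*(2/7 + 9/7))) = 1/(3453 + (1764 + (11/7)² + 85*(11/7))) = 1/(3453 + (1764 + 121/49 + 935/7)) = 1/(3453 + 93102/49) = 1/(262299/49) = 49/262299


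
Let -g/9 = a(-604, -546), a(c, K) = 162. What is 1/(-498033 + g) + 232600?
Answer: 116181606599/499491 ≈ 2.3260e+5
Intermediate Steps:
g = -1458 (g = -9*162 = -1458)
1/(-498033 + g) + 232600 = 1/(-498033 - 1458) + 232600 = 1/(-499491) + 232600 = -1/499491 + 232600 = 116181606599/499491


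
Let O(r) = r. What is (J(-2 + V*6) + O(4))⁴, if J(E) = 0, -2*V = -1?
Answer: 256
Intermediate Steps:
V = ½ (V = -½*(-1) = ½ ≈ 0.50000)
(J(-2 + V*6) + O(4))⁴ = (0 + 4)⁴ = 4⁴ = 256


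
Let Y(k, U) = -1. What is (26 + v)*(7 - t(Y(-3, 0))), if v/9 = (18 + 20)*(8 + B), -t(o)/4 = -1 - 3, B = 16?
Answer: -74106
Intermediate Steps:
t(o) = 16 (t(o) = -4*(-1 - 3) = -4*(-4) = 16)
v = 8208 (v = 9*((18 + 20)*(8 + 16)) = 9*(38*24) = 9*912 = 8208)
(26 + v)*(7 - t(Y(-3, 0))) = (26 + 8208)*(7 - 1*16) = 8234*(7 - 16) = 8234*(-9) = -74106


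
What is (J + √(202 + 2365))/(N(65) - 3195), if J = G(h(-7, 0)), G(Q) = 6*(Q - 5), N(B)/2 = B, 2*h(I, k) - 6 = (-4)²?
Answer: -36/3065 - √2567/3065 ≈ -0.028276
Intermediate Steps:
h(I, k) = 11 (h(I, k) = 3 + (½)*(-4)² = 3 + (½)*16 = 3 + 8 = 11)
N(B) = 2*B
G(Q) = -30 + 6*Q (G(Q) = 6*(-5 + Q) = -30 + 6*Q)
J = 36 (J = -30 + 6*11 = -30 + 66 = 36)
(J + √(202 + 2365))/(N(65) - 3195) = (36 + √(202 + 2365))/(2*65 - 3195) = (36 + √2567)/(130 - 3195) = (36 + √2567)/(-3065) = (36 + √2567)*(-1/3065) = -36/3065 - √2567/3065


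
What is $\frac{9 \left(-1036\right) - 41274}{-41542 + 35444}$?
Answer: $\frac{25299}{3049} \approx 8.2975$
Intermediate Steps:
$\frac{9 \left(-1036\right) - 41274}{-41542 + 35444} = \frac{-9324 - 41274}{-6098} = \left(-50598\right) \left(- \frac{1}{6098}\right) = \frac{25299}{3049}$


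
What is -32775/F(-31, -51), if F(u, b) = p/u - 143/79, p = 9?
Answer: 80265975/5144 ≈ 15604.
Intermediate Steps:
F(u, b) = -143/79 + 9/u (F(u, b) = 9/u - 143/79 = -143/79 + 9/u)
-32775/F(-31, -51) = -32775/(-143/79 + 9/(-31)) = -32775/(-143/79 + 9*(-1/31)) = -32775/(-143/79 - 9/31) = -32775/(-5144/2449) = -32775*(-2449/5144) = 80265975/5144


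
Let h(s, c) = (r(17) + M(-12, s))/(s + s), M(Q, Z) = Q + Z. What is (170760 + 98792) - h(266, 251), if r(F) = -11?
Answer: 143401421/532 ≈ 2.6955e+5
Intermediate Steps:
h(s, c) = (-23 + s)/(2*s) (h(s, c) = (-11 + (-12 + s))/(s + s) = (-23 + s)/((2*s)) = (-23 + s)*(1/(2*s)) = (-23 + s)/(2*s))
(170760 + 98792) - h(266, 251) = (170760 + 98792) - (-23 + 266)/(2*266) = 269552 - 243/(2*266) = 269552 - 1*243/532 = 269552 - 243/532 = 143401421/532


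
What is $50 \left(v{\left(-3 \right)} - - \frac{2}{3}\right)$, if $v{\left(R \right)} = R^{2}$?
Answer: $\frac{1450}{3} \approx 483.33$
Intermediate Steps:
$50 \left(v{\left(-3 \right)} - - \frac{2}{3}\right) = 50 \left(\left(-3\right)^{2} - - \frac{2}{3}\right) = 50 \left(9 - - \frac{2}{3}\right) = 50 \left(9 + \left(\frac{13}{24} + \frac{1}{8}\right)\right) = 50 \left(9 + \frac{2}{3}\right) = 50 \cdot \frac{29}{3} = \frac{1450}{3}$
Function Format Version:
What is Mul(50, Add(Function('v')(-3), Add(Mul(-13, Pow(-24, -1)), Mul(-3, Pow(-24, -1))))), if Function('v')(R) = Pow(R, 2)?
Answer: Rational(1450, 3) ≈ 483.33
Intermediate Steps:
Mul(50, Add(Function('v')(-3), Add(Mul(-13, Pow(-24, -1)), Mul(-3, Pow(-24, -1))))) = Mul(50, Add(Pow(-3, 2), Add(Mul(-13, Pow(-24, -1)), Mul(-3, Pow(-24, -1))))) = Mul(50, Add(9, Add(Mul(-13, Rational(-1, 24)), Mul(-3, Rational(-1, 24))))) = Mul(50, Add(9, Add(Rational(13, 24), Rational(1, 8)))) = Mul(50, Add(9, Rational(2, 3))) = Mul(50, Rational(29, 3)) = Rational(1450, 3)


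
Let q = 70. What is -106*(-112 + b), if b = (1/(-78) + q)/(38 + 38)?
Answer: 34899281/2964 ≈ 11774.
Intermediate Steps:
b = 5459/5928 (b = (1/(-78) + 70)/(38 + 38) = (-1/78 + 70)/76 = (5459/78)*(1/76) = 5459/5928 ≈ 0.92088)
-106*(-112 + b) = -106*(-112 + 5459/5928) = -106*(-658477/5928) = 34899281/2964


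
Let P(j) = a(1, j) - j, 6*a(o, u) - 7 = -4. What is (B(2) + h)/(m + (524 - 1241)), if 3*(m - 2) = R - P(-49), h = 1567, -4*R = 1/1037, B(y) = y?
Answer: -19524636/9102787 ≈ -2.1449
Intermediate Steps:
R = -1/4148 (R = -1/4/1037 = -1/4*1/1037 = -1/4148 ≈ -0.00024108)
a(o, u) = 1/2 (a(o, u) = 7/6 + (1/6)*(-4) = 7/6 - 2/3 = 1/2)
P(j) = 1/2 - j
m = -180439/12444 (m = 2 + (-1/4148 - (1/2 - 1*(-49)))/3 = 2 + (-1/4148 - (1/2 + 49))/3 = 2 + (-1/4148 - 1*99/2)/3 = 2 + (-1/4148 - 99/2)/3 = 2 + (1/3)*(-205327/4148) = 2 - 205327/12444 = -180439/12444 ≈ -14.500)
(B(2) + h)/(m + (524 - 1241)) = (2 + 1567)/(-180439/12444 + (524 - 1241)) = 1569/(-180439/12444 - 717) = 1569/(-9102787/12444) = 1569*(-12444/9102787) = -19524636/9102787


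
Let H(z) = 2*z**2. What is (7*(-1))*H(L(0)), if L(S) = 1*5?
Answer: -350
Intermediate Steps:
L(S) = 5
(7*(-1))*H(L(0)) = (7*(-1))*(2*5**2) = -14*25 = -7*50 = -350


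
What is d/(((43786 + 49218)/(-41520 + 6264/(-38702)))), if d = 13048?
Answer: -2620875598824/449930101 ≈ -5825.1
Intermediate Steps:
d/(((43786 + 49218)/(-41520 + 6264/(-38702)))) = 13048/(((43786 + 49218)/(-41520 + 6264/(-38702)))) = 13048/((93004/(-41520 + 6264*(-1/38702)))) = 13048/((93004/(-41520 - 3132/19351))) = 13048/((93004/(-803456652/19351))) = 13048/((93004*(-19351/803456652))) = 13048/(-449930101/200864163) = 13048*(-200864163/449930101) = -2620875598824/449930101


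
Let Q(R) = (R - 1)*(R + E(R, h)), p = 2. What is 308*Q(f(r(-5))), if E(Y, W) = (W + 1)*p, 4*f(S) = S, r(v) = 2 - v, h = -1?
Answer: 1617/4 ≈ 404.25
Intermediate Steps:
f(S) = S/4
E(Y, W) = 2 + 2*W (E(Y, W) = (W + 1)*2 = (1 + W)*2 = 2 + 2*W)
Q(R) = R*(-1 + R) (Q(R) = (R - 1)*(R + (2 + 2*(-1))) = (-1 + R)*(R + (2 - 2)) = (-1 + R)*(R + 0) = (-1 + R)*R = R*(-1 + R))
308*Q(f(r(-5))) = 308*(((2 - 1*(-5))/4)*(-1 + (2 - 1*(-5))/4)) = 308*(((2 + 5)/4)*(-1 + (2 + 5)/4)) = 308*(((¼)*7)*(-1 + (¼)*7)) = 308*(7*(-1 + 7/4)/4) = 308*((7/4)*(¾)) = 308*(21/16) = 1617/4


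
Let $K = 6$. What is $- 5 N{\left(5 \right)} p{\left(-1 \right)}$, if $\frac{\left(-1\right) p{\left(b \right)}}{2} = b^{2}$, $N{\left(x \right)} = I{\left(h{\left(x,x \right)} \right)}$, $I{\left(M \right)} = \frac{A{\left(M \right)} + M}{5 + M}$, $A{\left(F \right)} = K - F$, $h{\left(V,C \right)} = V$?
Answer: $6$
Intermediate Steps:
$A{\left(F \right)} = 6 - F$
$I{\left(M \right)} = \frac{6}{5 + M}$ ($I{\left(M \right)} = \frac{\left(6 - M\right) + M}{5 + M} = \frac{6}{5 + M}$)
$N{\left(x \right)} = \frac{6}{5 + x}$
$p{\left(b \right)} = - 2 b^{2}$
$- 5 N{\left(5 \right)} p{\left(-1 \right)} = - 5 \frac{6}{5 + 5} \left(- 2 \left(-1\right)^{2}\right) = - 5 \cdot \frac{6}{10} \left(\left(-2\right) 1\right) = - 5 \cdot 6 \cdot \frac{1}{10} \left(-2\right) = \left(-5\right) \frac{3}{5} \left(-2\right) = \left(-3\right) \left(-2\right) = 6$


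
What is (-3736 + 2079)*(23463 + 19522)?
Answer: -71226145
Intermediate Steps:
(-3736 + 2079)*(23463 + 19522) = -1657*42985 = -71226145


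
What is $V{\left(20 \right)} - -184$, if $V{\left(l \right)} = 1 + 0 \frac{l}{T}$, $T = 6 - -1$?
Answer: $185$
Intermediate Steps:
$T = 7$ ($T = 6 + 1 = 7$)
$V{\left(l \right)} = 1$ ($V{\left(l \right)} = 1 + 0 \frac{l}{7} = 1 + 0 = 1$)
$V{\left(20 \right)} - -184 = 1 - -184 = 1 + 184 = 185$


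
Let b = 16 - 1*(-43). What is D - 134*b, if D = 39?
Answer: -7867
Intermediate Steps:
b = 59 (b = 16 + 43 = 59)
D - 134*b = 39 - 134*59 = 39 - 7906 = -7867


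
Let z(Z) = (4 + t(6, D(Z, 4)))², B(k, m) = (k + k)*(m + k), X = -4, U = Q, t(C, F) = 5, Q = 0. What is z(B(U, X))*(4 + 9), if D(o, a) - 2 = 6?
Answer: 1053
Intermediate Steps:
D(o, a) = 8 (D(o, a) = 2 + 6 = 8)
U = 0
B(k, m) = 2*k*(k + m) (B(k, m) = (2*k)*(k + m) = 2*k*(k + m))
z(Z) = 81 (z(Z) = (4 + 5)² = 9² = 81)
z(B(U, X))*(4 + 9) = 81*(4 + 9) = 81*13 = 1053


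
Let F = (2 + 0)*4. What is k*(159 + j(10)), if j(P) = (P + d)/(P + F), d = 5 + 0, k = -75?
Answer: -23975/2 ≈ -11988.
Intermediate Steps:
d = 5
F = 8 (F = 2*4 = 8)
j(P) = (5 + P)/(8 + P) (j(P) = (P + 5)/(P + 8) = (5 + P)/(8 + P))
k*(159 + j(10)) = -75*(159 + (5 + 10)/(8 + 10)) = -75*(159 + 15/18) = -75*(159 + (1/18)*15) = -75*(159 + ⅚) = -75*959/6 = -23975/2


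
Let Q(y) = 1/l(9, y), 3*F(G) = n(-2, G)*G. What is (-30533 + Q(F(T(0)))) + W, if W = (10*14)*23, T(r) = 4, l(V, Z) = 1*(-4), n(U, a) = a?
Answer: -109253/4 ≈ -27313.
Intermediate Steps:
l(V, Z) = -4
F(G) = G**2/3 (F(G) = (G*G)/3 = G**2/3)
Q(y) = -1/4 (Q(y) = 1/(-4) = -1/4)
W = 3220 (W = 140*23 = 3220)
(-30533 + Q(F(T(0)))) + W = (-30533 - 1/4) + 3220 = -122133/4 + 3220 = -109253/4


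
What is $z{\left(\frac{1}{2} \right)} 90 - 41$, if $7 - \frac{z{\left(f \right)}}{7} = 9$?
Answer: $-1301$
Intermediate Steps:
$z{\left(f \right)} = -14$ ($z{\left(f \right)} = 49 - 63 = -14$)
$z{\left(\frac{1}{2} \right)} 90 - 41 = \left(-14\right) 90 - 41 = -1260 - 41 = -1301$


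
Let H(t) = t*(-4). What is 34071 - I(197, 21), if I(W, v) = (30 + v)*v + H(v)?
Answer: 33084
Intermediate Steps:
H(t) = -4*t
I(W, v) = -4*v + v*(30 + v) (I(W, v) = (30 + v)*v - 4*v = v*(30 + v) - 4*v = -4*v + v*(30 + v))
34071 - I(197, 21) = 34071 - 21*(26 + 21) = 34071 - 21*47 = 34071 - 1*987 = 34071 - 987 = 33084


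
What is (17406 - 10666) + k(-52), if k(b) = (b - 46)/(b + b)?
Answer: 350529/52 ≈ 6740.9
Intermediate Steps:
k(b) = (-46 + b)/(2*b) (k(b) = (-46 + b)/((2*b)) = (-46 + b)*(1/(2*b)) = (-46 + b)/(2*b))
(17406 - 10666) + k(-52) = (17406 - 10666) + (½)*(-46 - 52)/(-52) = 6740 + (½)*(-1/52)*(-98) = 6740 + 49/52 = 350529/52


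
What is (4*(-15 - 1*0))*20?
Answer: -1200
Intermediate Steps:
(4*(-15 - 1*0))*20 = (4*(-15 + 0))*20 = (4*(-15))*20 = -60*20 = -1200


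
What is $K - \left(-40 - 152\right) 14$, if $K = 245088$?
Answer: $247776$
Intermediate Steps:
$K - \left(-40 - 152\right) 14 = 245088 - \left(-40 - 152\right) 14 = 245088 - \left(-192\right) 14 = 245088 - -2688 = 245088 + 2688 = 247776$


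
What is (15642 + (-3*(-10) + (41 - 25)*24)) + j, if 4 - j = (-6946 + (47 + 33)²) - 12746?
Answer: 29352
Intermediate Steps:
j = 13296 (j = 4 - ((-6946 + (47 + 33)²) - 12746) = 4 - ((-6946 + 80²) - 12746) = 4 - ((-6946 + 6400) - 12746) = 4 - (-546 - 12746) = 4 - 1*(-13292) = 4 + 13292 = 13296)
(15642 + (-3*(-10) + (41 - 25)*24)) + j = (15642 + (-3*(-10) + (41 - 25)*24)) + 13296 = (15642 + (30 + 16*24)) + 13296 = (15642 + (30 + 384)) + 13296 = (15642 + 414) + 13296 = 16056 + 13296 = 29352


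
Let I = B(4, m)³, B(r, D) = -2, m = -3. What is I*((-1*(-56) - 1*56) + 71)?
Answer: -568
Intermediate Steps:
I = -8 (I = (-2)³ = -8)
I*((-1*(-56) - 1*56) + 71) = -8*((-1*(-56) - 1*56) + 71) = -8*((56 - 56) + 71) = -8*(0 + 71) = -8*71 = -568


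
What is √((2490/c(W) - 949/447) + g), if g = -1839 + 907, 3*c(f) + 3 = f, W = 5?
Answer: 2*√139910106/447 ≈ 52.923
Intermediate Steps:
c(f) = -1 + f/3
g = -932
√((2490/c(W) - 949/447) + g) = √((2490/(-1 + (⅓)*5) - 949/447) - 932) = √((2490/(-1 + 5/3) - 949*1/447) - 932) = √((2490/(⅔) - 949/447) - 932) = √((2490*(3/2) - 949/447) - 932) = √((3735 - 949/447) - 932) = √(1668596/447 - 932) = √(1251992/447) = 2*√139910106/447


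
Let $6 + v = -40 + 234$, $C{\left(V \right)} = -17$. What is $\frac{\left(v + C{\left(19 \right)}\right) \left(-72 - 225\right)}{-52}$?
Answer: $\frac{50787}{52} \approx 976.67$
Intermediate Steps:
$v = 188$ ($v = -6 + \left(-40 + 234\right) = -6 + 194 = 188$)
$\frac{\left(v + C{\left(19 \right)}\right) \left(-72 - 225\right)}{-52} = \frac{\left(188 - 17\right) \left(-72 - 225\right)}{-52} = 171 \left(-297\right) \left(- \frac{1}{52}\right) = \left(-50787\right) \left(- \frac{1}{52}\right) = \frac{50787}{52}$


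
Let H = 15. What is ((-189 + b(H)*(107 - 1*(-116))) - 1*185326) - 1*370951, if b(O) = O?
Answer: -553121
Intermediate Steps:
((-189 + b(H)*(107 - 1*(-116))) - 1*185326) - 1*370951 = ((-189 + 15*(107 - 1*(-116))) - 1*185326) - 1*370951 = ((-189 + 15*(107 + 116)) - 185326) - 370951 = ((-189 + 15*223) - 185326) - 370951 = ((-189 + 3345) - 185326) - 370951 = (3156 - 185326) - 370951 = -182170 - 370951 = -553121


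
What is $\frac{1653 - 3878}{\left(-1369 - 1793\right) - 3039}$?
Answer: $\frac{2225}{6201} \approx 0.35881$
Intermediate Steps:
$\frac{1653 - 3878}{\left(-1369 - 1793\right) - 3039} = - \frac{2225}{\left(-1369 - 1793\right) - 3039} = - \frac{2225}{-3162 - 3039} = - \frac{2225}{-6201} = \left(-2225\right) \left(- \frac{1}{6201}\right) = \frac{2225}{6201}$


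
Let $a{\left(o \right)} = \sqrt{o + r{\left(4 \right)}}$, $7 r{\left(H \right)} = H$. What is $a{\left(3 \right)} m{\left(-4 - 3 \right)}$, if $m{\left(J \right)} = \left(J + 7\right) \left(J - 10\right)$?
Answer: $0$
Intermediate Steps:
$r{\left(H \right)} = \frac{H}{7}$
$m{\left(J \right)} = \left(-10 + J\right) \left(7 + J\right)$ ($m{\left(J \right)} = \left(7 + J\right) \left(-10 + J\right) = \left(-10 + J\right) \left(7 + J\right)$)
$a{\left(o \right)} = \sqrt{\frac{4}{7} + o}$ ($a{\left(o \right)} = \sqrt{o + \frac{1}{7} \cdot 4} = \sqrt{o + \frac{4}{7}} = \sqrt{\frac{4}{7} + o}$)
$a{\left(3 \right)} m{\left(-4 - 3 \right)} = \frac{\sqrt{28 + 49 \cdot 3}}{7} \left(-70 + \left(-4 - 3\right)^{2} - 3 \left(-4 - 3\right)\right) = \frac{\sqrt{28 + 147}}{7} \left(-70 + \left(-7\right)^{2} - -21\right) = \frac{\sqrt{175}}{7} \left(-70 + 49 + 21\right) = \frac{5 \sqrt{7}}{7} \cdot 0 = 0$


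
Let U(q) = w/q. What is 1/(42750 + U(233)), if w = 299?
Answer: 233/9961049 ≈ 2.3391e-5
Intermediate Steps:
U(q) = 299/q
1/(42750 + U(233)) = 1/(42750 + 299/233) = 1/(9961049/233) = 233/9961049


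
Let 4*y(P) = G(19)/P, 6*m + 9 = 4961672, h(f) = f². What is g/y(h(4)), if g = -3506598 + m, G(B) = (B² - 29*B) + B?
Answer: 514493600/513 ≈ 1.0029e+6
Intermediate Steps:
m = 4961663/6 (m = -3/2 + (⅙)*4961672 = -3/2 + 2480836/3 = 4961663/6 ≈ 8.2694e+5)
G(B) = B² - 28*B
y(P) = -171/(4*P) (y(P) = ((19*(-28 + 19))/P)/4 = ((19*(-9))/P)/4 = (-171/P)/4 = -171/(4*P))
g = -16077925/6 (g = -3506598 + 4961663/6 = -16077925/6 ≈ -2.6797e+6)
g/y(h(4)) = -16077925/(6*((-171/(4*(4²))))) = -16077925/(6*((-171/4/16))) = -16077925/(6*((-171/4*1/16))) = -16077925/(6*(-171/64)) = -16077925/6*(-64/171) = 514493600/513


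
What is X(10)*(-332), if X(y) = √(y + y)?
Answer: -664*√5 ≈ -1484.8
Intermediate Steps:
X(y) = √2*√y (X(y) = √(2*y) = √2*√y)
X(10)*(-332) = (√2*√10)*(-332) = (2*√5)*(-332) = -664*√5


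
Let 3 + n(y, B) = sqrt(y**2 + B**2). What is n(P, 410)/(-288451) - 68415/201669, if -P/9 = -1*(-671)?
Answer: -6577923386/19390541573 - sqrt(36637621)/288451 ≈ -0.36022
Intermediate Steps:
P = -6039 (P = -(-9)*(-671) = -9*671 = -6039)
n(y, B) = -3 + sqrt(B**2 + y**2) (n(y, B) = -3 + sqrt(y**2 + B**2) = -3 + sqrt(B**2 + y**2))
n(P, 410)/(-288451) - 68415/201669 = (-3 + sqrt(410**2 + (-6039)**2))/(-288451) - 68415/201669 = (-3 + sqrt(168100 + 36469521))*(-1/288451) - 68415*1/201669 = (-3 + sqrt(36637621))*(-1/288451) - 22805/67223 = (3/288451 - sqrt(36637621)/288451) - 22805/67223 = -6577923386/19390541573 - sqrt(36637621)/288451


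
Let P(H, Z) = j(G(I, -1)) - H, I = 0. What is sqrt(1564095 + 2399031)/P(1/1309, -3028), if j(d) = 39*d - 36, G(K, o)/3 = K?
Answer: -1309*sqrt(3963126)/47125 ≈ -55.298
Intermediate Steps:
G(K, o) = 3*K
j(d) = -36 + 39*d
P(H, Z) = -36 - H (P(H, Z) = (-36 + 39*(3*0)) - H = (-36 + 39*0) - H = (-36 + 0) - H = -36 - H)
sqrt(1564095 + 2399031)/P(1/1309, -3028) = sqrt(1564095 + 2399031)/(-36 - 1/1309) = sqrt(3963126)/(-36 - 1*1/1309) = sqrt(3963126)/(-36 - 1/1309) = sqrt(3963126)/(-47125/1309) = sqrt(3963126)*(-1309/47125) = -1309*sqrt(3963126)/47125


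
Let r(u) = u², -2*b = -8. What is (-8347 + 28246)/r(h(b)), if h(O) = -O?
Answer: 19899/16 ≈ 1243.7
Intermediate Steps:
b = 4 (b = -½*(-8) = 4)
(-8347 + 28246)/r(h(b)) = (-8347 + 28246)/((-1*4)²) = 19899/((-4)²) = 19899/16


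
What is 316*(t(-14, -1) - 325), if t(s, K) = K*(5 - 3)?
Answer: -103332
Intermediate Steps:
t(s, K) = 2*K (t(s, K) = K*2 = 2*K)
316*(t(-14, -1) - 325) = 316*(2*(-1) - 325) = 316*(-2 - 325) = 316*(-327) = -103332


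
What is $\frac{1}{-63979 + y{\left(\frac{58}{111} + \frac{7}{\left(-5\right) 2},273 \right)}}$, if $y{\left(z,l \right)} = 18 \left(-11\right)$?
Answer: $- \frac{1}{64177} \approx -1.5582 \cdot 10^{-5}$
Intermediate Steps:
$y{\left(z,l \right)} = -198$
$\frac{1}{-63979 + y{\left(\frac{58}{111} + \frac{7}{\left(-5\right) 2},273 \right)}} = \frac{1}{-63979 - 198} = \frac{1}{-64177} = - \frac{1}{64177}$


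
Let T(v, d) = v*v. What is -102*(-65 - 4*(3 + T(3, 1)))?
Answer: 11526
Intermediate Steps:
T(v, d) = v²
-102*(-65 - 4*(3 + T(3, 1))) = -102*(-65 - 4*(3 + 3²)) = -102*(-65 - 4*(3 + 9)) = -102*(-65 - 4*12) = -102*(-65 - 48) = -102*(-113) = 11526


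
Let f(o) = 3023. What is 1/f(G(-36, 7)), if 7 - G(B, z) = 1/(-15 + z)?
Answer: 1/3023 ≈ 0.00033080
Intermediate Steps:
G(B, z) = 7 - 1/(-15 + z)
1/f(G(-36, 7)) = 1/3023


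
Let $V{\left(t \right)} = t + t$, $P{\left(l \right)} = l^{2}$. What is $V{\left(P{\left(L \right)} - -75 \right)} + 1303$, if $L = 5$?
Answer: $1503$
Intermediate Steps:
$V{\left(t \right)} = 2 t$
$V{\left(P{\left(L \right)} - -75 \right)} + 1303 = 2 \left(5^{2} - -75\right) + 1303 = 2 \left(25 + 75\right) + 1303 = 2 \cdot 100 + 1303 = 200 + 1303 = 1503$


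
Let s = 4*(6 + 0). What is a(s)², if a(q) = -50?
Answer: 2500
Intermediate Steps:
s = 24 (s = 4*6 = 24)
a(s)² = (-50)² = 2500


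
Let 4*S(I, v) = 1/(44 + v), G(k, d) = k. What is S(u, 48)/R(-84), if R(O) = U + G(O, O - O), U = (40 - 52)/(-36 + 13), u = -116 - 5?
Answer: -1/30720 ≈ -3.2552e-5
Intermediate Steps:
u = -121
U = 12/23 (U = -12/(-23) = -12*(-1/23) = 12/23 ≈ 0.52174)
S(I, v) = 1/(4*(44 + v))
R(O) = 12/23 + O
S(u, 48)/R(-84) = (1/(4*(44 + 48)))/(12/23 - 84) = ((¼)/92)/(-1920/23) = ((¼)*(1/92))*(-23/1920) = (1/368)*(-23/1920) = -1/30720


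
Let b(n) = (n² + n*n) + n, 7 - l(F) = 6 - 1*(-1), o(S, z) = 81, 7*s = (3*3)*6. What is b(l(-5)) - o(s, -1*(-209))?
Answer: -81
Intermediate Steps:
s = 54/7 (s = ((3*3)*6)/7 = (9*6)/7 = (⅐)*54 = 54/7 ≈ 7.7143)
l(F) = 0 (l(F) = 7 - (6 - 1*(-1)) = 7 - (6 + 1) = 7 - 1*7 = 7 - 7 = 0)
b(n) = n + 2*n² (b(n) = (n² + n²) + n = 2*n² + n = n + 2*n²)
b(l(-5)) - o(s, -1*(-209)) = 0*(1 + 2*0) - 1*81 = 0*(1 + 0) - 81 = 0*1 - 81 = 0 - 81 = -81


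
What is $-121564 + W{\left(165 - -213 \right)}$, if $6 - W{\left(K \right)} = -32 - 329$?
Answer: $-121197$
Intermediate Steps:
$W{\left(K \right)} = 367$ ($W{\left(K \right)} = 6 - \left(-32 - 329\right) = 6 - -361 = 6 + 361 = 367$)
$-121564 + W{\left(165 - -213 \right)} = -121564 + 367 = -121197$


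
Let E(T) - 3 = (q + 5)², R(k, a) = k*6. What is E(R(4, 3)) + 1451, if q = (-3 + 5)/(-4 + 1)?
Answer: 13255/9 ≈ 1472.8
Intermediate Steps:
q = -⅔ (q = 2/(-3) = 2*(-⅓) = -⅔ ≈ -0.66667)
R(k, a) = 6*k
E(T) = 196/9 (E(T) = 3 + (-⅔ + 5)² = 3 + (13/3)² = 3 + 169/9 = 196/9)
E(R(4, 3)) + 1451 = 196/9 + 1451 = 13255/9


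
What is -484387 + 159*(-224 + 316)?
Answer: -469759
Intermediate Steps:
-484387 + 159*(-224 + 316) = -484387 + 159*92 = -484387 + 14628 = -469759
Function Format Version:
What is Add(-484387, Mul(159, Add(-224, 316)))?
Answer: -469759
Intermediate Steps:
Add(-484387, Mul(159, Add(-224, 316))) = Add(-484387, Mul(159, 92)) = Add(-484387, 14628) = -469759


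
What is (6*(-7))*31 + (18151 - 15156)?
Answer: 1693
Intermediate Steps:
(6*(-7))*31 + (18151 - 15156) = -42*31 + 2995 = -1302 + 2995 = 1693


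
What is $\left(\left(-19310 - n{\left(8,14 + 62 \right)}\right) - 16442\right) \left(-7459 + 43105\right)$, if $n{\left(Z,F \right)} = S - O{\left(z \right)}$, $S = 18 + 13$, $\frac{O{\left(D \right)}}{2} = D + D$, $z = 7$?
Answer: $-1274522730$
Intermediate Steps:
$O{\left(D \right)} = 4 D$ ($O{\left(D \right)} = 2 \left(D + D\right) = 2 \cdot 2 D = 4 D$)
$S = 31$
$n{\left(Z,F \right)} = 3$ ($n{\left(Z,F \right)} = 31 - 4 \cdot 7 = 31 - 28 = 3$)
$\left(\left(-19310 - n{\left(8,14 + 62 \right)}\right) - 16442\right) \left(-7459 + 43105\right) = \left(\left(-19310 - 3\right) - 16442\right) \left(-7459 + 43105\right) = \left(\left(-19310 - 3\right) - 16442\right) 35646 = \left(-19313 - 16442\right) 35646 = \left(-35755\right) 35646 = -1274522730$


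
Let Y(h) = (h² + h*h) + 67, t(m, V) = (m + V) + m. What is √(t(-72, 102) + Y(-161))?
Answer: 3*√5763 ≈ 227.74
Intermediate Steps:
t(m, V) = V + 2*m (t(m, V) = (V + m) + m = V + 2*m)
Y(h) = 67 + 2*h² (Y(h) = (h² + h²) + 67 = 2*h² + 67 = 67 + 2*h²)
√(t(-72, 102) + Y(-161)) = √((102 + 2*(-72)) + (67 + 2*(-161)²)) = √((102 - 144) + (67 + 2*25921)) = √(-42 + (67 + 51842)) = √(-42 + 51909) = √51867 = 3*√5763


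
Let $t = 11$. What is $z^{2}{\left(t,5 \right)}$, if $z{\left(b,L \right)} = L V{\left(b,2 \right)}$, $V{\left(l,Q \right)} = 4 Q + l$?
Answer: $9025$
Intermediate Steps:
$V{\left(l,Q \right)} = l + 4 Q$
$z{\left(b,L \right)} = L \left(8 + b\right)$ ($z{\left(b,L \right)} = L \left(b + 4 \cdot 2\right) = L \left(b + 8\right) = L \left(8 + b\right)$)
$z^{2}{\left(t,5 \right)} = \left(5 \left(8 + 11\right)\right)^{2} = \left(5 \cdot 19\right)^{2} = 95^{2} = 9025$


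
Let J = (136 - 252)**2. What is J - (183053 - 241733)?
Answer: 72136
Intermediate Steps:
J = 13456 (J = (-116)**2 = 13456)
J - (183053 - 241733) = 13456 - (183053 - 241733) = 13456 - 1*(-58680) = 13456 + 58680 = 72136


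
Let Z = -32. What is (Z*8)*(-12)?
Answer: 3072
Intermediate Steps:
(Z*8)*(-12) = -32*8*(-12) = -256*(-12) = 3072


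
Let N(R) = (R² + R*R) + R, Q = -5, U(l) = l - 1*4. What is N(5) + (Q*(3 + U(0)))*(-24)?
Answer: -65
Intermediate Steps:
U(l) = -4 + l (U(l) = l - 4 = -4 + l)
N(R) = R + 2*R² (N(R) = (R² + R²) + R = 2*R² + R = R + 2*R²)
N(5) + (Q*(3 + U(0)))*(-24) = 5*(1 + 2*5) - 5*(3 + (-4 + 0))*(-24) = 5*(1 + 10) - 5*(3 - 4)*(-24) = 5*11 - 5*(-1)*(-24) = 55 + 5*(-24) = 55 - 120 = -65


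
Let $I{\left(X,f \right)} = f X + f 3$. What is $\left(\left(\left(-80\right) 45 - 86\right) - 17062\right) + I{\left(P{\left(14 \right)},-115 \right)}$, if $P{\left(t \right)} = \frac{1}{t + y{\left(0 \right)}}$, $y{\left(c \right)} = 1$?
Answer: $- \frac{63302}{3} \approx -21101.0$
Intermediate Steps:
$P{\left(t \right)} = \frac{1}{1 + t}$ ($P{\left(t \right)} = \frac{1}{t + 1} = \frac{1}{1 + t}$)
$I{\left(X,f \right)} = 3 f + X f$ ($I{\left(X,f \right)} = X f + 3 f = 3 f + X f$)
$\left(\left(\left(-80\right) 45 - 86\right) - 17062\right) + I{\left(P{\left(14 \right)},-115 \right)} = \left(\left(\left(-80\right) 45 - 86\right) - 17062\right) - 115 \left(3 + \frac{1}{1 + 14}\right) = \left(\left(-3600 - 86\right) - 17062\right) - 115 \left(3 + \frac{1}{15}\right) = \left(-3686 - 17062\right) - 115 \left(3 + \frac{1}{15}\right) = -20748 - \frac{1058}{3} = - \frac{63302}{3}$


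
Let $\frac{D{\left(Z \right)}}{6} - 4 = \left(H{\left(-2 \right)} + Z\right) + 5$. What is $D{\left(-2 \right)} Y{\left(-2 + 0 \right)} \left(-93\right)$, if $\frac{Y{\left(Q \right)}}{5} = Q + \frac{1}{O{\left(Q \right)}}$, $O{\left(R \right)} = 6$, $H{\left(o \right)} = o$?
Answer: $25575$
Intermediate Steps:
$D{\left(Z \right)} = 42 + 6 Z$ ($D{\left(Z \right)} = 24 + 6 \left(\left(-2 + Z\right) + 5\right) = 24 + 6 \left(3 + Z\right) = 24 + \left(18 + 6 Z\right) = 42 + 6 Z$)
$Y{\left(Q \right)} = \frac{5}{6} + 5 Q$ ($Y{\left(Q \right)} = 5 \left(Q + \frac{1}{6}\right) = 5 \left(\frac{1}{6} + Q\right) = \frac{5}{6} + 5 Q$)
$D{\left(-2 \right)} Y{\left(-2 + 0 \right)} \left(-93\right) = \left(42 + 6 \left(-2\right)\right) \left(\frac{5}{6} + 5 \left(-2 + 0\right)\right) \left(-93\right) = \left(42 - 12\right) \left(\frac{5}{6} + 5 \left(-2\right)\right) \left(-93\right) = 30 \left(\frac{5}{6} - 10\right) \left(-93\right) = 30 \left(- \frac{55}{6}\right) \left(-93\right) = \left(-275\right) \left(-93\right) = 25575$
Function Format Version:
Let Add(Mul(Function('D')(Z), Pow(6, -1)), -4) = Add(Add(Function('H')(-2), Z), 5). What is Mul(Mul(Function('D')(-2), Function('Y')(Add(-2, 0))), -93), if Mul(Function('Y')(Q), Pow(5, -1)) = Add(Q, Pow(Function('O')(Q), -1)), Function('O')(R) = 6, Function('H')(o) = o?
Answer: 25575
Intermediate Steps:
Function('D')(Z) = Add(42, Mul(6, Z)) (Function('D')(Z) = Add(24, Mul(6, Add(Add(-2, Z), 5))) = Add(24, Mul(6, Add(3, Z))) = Add(24, Add(18, Mul(6, Z))) = Add(42, Mul(6, Z)))
Function('Y')(Q) = Add(Rational(5, 6), Mul(5, Q)) (Function('Y')(Q) = Mul(5, Add(Q, Pow(6, -1))) = Mul(5, Add(Q, Rational(1, 6))) = Mul(5, Add(Rational(1, 6), Q)) = Add(Rational(5, 6), Mul(5, Q)))
Mul(Mul(Function('D')(-2), Function('Y')(Add(-2, 0))), -93) = Mul(Mul(Add(42, Mul(6, -2)), Add(Rational(5, 6), Mul(5, Add(-2, 0)))), -93) = Mul(Mul(Add(42, -12), Add(Rational(5, 6), Mul(5, -2))), -93) = Mul(Mul(30, Add(Rational(5, 6), -10)), -93) = Mul(Mul(30, Rational(-55, 6)), -93) = Mul(-275, -93) = 25575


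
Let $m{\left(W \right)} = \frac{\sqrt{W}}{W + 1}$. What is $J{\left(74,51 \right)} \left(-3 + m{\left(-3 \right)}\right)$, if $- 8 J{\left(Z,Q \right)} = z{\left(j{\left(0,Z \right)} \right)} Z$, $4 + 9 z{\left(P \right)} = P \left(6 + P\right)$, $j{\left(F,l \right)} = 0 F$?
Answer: $- \frac{37}{3} - \frac{37 i \sqrt{3}}{18} \approx -12.333 - 3.5603 i$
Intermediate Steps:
$j{\left(F,l \right)} = 0$
$z{\left(P \right)} = - \frac{4}{9} + \frac{P \left(6 + P\right)}{9}$
$J{\left(Z,Q \right)} = \frac{Z}{18}$ ($J{\left(Z,Q \right)} = - \frac{\left(- \frac{4}{9} + \frac{0^{2}}{9} + \frac{2}{3} \cdot 0\right) Z}{8} = - \frac{\left(- \frac{4}{9} + \frac{1}{9} \cdot 0 + 0\right) Z}{8} = - \frac{\left(- \frac{4}{9} + 0 + 0\right) Z}{8} = - \frac{\left(- \frac{4}{9}\right) Z}{8} = \frac{Z}{18}$)
$m{\left(W \right)} = \frac{\sqrt{W}}{1 + W}$
$J{\left(74,51 \right)} \left(-3 + m{\left(-3 \right)}\right) = \frac{1}{18} \cdot 74 \left(-3 + \frac{\sqrt{-3}}{1 - 3}\right) = \frac{37 \left(-3 + \frac{i \sqrt{3}}{-2}\right)}{9} = \frac{37 \left(-3 + i \sqrt{3} \left(- \frac{1}{2}\right)\right)}{9} = \frac{37 \left(-3 - \frac{i \sqrt{3}}{2}\right)}{9} = - \frac{37}{3} - \frac{37 i \sqrt{3}}{18}$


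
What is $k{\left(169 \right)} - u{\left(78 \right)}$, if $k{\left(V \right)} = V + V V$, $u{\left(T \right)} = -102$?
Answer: $28832$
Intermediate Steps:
$k{\left(V \right)} = V + V^{2}$
$k{\left(169 \right)} - u{\left(78 \right)} = 169 \left(1 + 169\right) - -102 = 169 \cdot 170 + 102 = 28730 + 102 = 28832$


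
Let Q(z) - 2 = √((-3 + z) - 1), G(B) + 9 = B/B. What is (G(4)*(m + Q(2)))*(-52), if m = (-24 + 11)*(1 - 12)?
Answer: 60320 + 416*I*√2 ≈ 60320.0 + 588.31*I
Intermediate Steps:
G(B) = -8 (G(B) = -9 + B/B = -9 + 1 = -8)
Q(z) = 2 + √(-4 + z) (Q(z) = 2 + √((-3 + z) - 1) = 2 + √(-4 + z))
m = 143 (m = -13*(-11) = 143)
(G(4)*(m + Q(2)))*(-52) = -8*(143 + (2 + √(-4 + 2)))*(-52) = -8*(143 + (2 + √(-2)))*(-52) = -8*(143 + (2 + I*√2))*(-52) = -8*(145 + I*√2)*(-52) = (-1160 - 8*I*√2)*(-52) = 60320 + 416*I*√2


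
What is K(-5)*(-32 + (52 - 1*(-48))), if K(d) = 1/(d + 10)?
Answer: 68/5 ≈ 13.600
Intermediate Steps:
K(d) = 1/(10 + d)
K(-5)*(-32 + (52 - 1*(-48))) = (-32 + (52 - 1*(-48)))/(10 - 5) = (-32 + (52 + 48))/5 = (-32 + 100)/5 = (⅕)*68 = 68/5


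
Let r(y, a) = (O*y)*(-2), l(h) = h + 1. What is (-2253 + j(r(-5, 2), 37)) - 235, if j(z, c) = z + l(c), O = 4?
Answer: -2410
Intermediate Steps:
l(h) = 1 + h
r(y, a) = -8*y (r(y, a) = (4*y)*(-2) = -8*y)
j(z, c) = 1 + c + z (j(z, c) = z + (1 + c) = 1 + c + z)
(-2253 + j(r(-5, 2), 37)) - 235 = (-2253 + (1 + 37 - 8*(-5))) - 235 = (-2253 + (1 + 37 + 40)) - 235 = (-2253 + 78) - 235 = -2175 - 235 = -2410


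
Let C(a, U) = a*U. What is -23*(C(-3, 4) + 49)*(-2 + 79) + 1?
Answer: -65526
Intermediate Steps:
C(a, U) = U*a
-23*(C(-3, 4) + 49)*(-2 + 79) + 1 = -23*(4*(-3) + 49)*(-2 + 79) + 1 = -23*(-12 + 49)*77 + 1 = -851*77 + 1 = -23*2849 + 1 = -65527 + 1 = -65526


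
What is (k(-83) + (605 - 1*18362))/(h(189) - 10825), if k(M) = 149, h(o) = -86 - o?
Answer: 4402/2775 ≈ 1.5863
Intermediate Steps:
(k(-83) + (605 - 1*18362))/(h(189) - 10825) = (149 + (605 - 1*18362))/((-86 - 1*189) - 10825) = (149 + (605 - 18362))/((-86 - 189) - 10825) = (149 - 17757)/(-275 - 10825) = -17608/(-11100) = -17608*(-1/11100) = 4402/2775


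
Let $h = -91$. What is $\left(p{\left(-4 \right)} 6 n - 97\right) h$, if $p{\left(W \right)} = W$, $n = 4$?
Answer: $17563$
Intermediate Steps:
$\left(p{\left(-4 \right)} 6 n - 97\right) h = \left(\left(-4\right) 6 \cdot 4 - 97\right) \left(-91\right) = \left(\left(-24\right) 4 - 97\right) \left(-91\right) = \left(-96 - 97\right) \left(-91\right) = \left(-193\right) \left(-91\right) = 17563$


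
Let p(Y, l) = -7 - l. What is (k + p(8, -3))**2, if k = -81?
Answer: 7225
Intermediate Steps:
(k + p(8, -3))**2 = (-81 + (-7 - 1*(-3)))**2 = (-81 + (-7 + 3))**2 = (-81 - 4)**2 = (-85)**2 = 7225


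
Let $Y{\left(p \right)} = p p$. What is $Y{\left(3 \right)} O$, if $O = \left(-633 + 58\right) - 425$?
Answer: $-9000$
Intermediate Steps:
$O = -1000$ ($O = -575 - 425 = -1000$)
$Y{\left(p \right)} = p^{2}$
$Y{\left(3 \right)} O = 3^{2} \left(-1000\right) = 9 \left(-1000\right) = -9000$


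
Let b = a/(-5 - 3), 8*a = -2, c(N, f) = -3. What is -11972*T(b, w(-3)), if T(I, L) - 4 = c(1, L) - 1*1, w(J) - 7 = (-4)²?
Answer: 0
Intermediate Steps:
w(J) = 23 (w(J) = 7 + (-4)² = 7 + 16 = 23)
a = -¼ (a = (⅛)*(-2) = -¼ ≈ -0.25000)
b = 1/32 (b = -1/(4*(-5 - 3)) = -¼/(-8) = -¼*(-⅛) = 1/32 ≈ 0.031250)
T(I, L) = 0 (T(I, L) = 4 + (-3 - 1*1) = 4 + (-3 - 1) = 4 - 4 = 0)
-11972*T(b, w(-3)) = -11972*0 = 0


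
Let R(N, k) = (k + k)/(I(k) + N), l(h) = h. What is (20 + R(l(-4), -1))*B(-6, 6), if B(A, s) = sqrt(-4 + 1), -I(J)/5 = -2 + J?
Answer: 218*I*sqrt(3)/11 ≈ 34.326*I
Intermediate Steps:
I(J) = 10 - 5*J (I(J) = -5*(-2 + J) = 10 - 5*J)
B(A, s) = I*sqrt(3) (B(A, s) = sqrt(-3) = I*sqrt(3))
R(N, k) = 2*k/(10 + N - 5*k) (R(N, k) = (k + k)/((10 - 5*k) + N) = (2*k)/(10 + N - 5*k) = 2*k/(10 + N - 5*k))
(20 + R(l(-4), -1))*B(-6, 6) = (20 + 2*(-1)/(10 - 4 - 5*(-1)))*(I*sqrt(3)) = (20 + 2*(-1)/(10 - 4 + 5))*(I*sqrt(3)) = (20 + 2*(-1)/11)*(I*sqrt(3)) = (20 + 2*(-1)*(1/11))*(I*sqrt(3)) = (20 - 2/11)*(I*sqrt(3)) = 218*(I*sqrt(3))/11 = 218*I*sqrt(3)/11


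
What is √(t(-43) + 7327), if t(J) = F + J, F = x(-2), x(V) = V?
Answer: √7282 ≈ 85.335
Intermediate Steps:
F = -2
t(J) = -2 + J
√(t(-43) + 7327) = √((-2 - 43) + 7327) = √(-45 + 7327) = √7282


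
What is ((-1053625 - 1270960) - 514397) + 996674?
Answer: -1842308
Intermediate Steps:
((-1053625 - 1270960) - 514397) + 996674 = (-2324585 - 514397) + 996674 = -2838982 + 996674 = -1842308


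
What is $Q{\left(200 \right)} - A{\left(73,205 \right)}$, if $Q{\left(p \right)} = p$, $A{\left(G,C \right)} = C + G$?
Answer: $-78$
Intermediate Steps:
$Q{\left(200 \right)} - A{\left(73,205 \right)} = 200 - \left(205 + 73\right) = 200 - 278 = -78$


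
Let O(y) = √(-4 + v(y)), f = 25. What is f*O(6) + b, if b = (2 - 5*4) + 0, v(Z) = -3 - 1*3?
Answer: -18 + 25*I*√10 ≈ -18.0 + 79.057*I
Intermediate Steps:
v(Z) = -6 (v(Z) = -3 - 3 = -6)
O(y) = I*√10 (O(y) = √(-4 - 6) = √(-10) = I*√10)
b = -18 (b = (2 - 20) + 0 = -18 + 0 = -18)
f*O(6) + b = 25*(I*√10) - 18 = 25*I*√10 - 18 = -18 + 25*I*√10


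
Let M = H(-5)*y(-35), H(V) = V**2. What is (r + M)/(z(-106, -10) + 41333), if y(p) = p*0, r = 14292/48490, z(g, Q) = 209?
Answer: 3573/503592895 ≈ 7.0950e-6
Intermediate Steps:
r = 7146/24245 (r = 14292*(1/48490) = 7146/24245 ≈ 0.29474)
y(p) = 0
M = 0 (M = (-5)**2*0 = 25*0 = 0)
(r + M)/(z(-106, -10) + 41333) = (7146/24245 + 0)/(209 + 41333) = (7146/24245)/41542 = (7146/24245)*(1/41542) = 3573/503592895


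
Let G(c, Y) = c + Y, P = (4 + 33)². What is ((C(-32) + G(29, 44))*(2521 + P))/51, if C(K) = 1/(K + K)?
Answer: 3028365/544 ≈ 5566.8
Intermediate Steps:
P = 1369 (P = 37² = 1369)
G(c, Y) = Y + c
C(K) = 1/(2*K)
((C(-32) + G(29, 44))*(2521 + P))/51 = (((½)/(-32) + (44 + 29))*(2521 + 1369))/51 = (((½)*(-1/32) + 73)*3890)*(1/51) = ((-1/64 + 73)*3890)*(1/51) = ((4671/64)*3890)*(1/51) = (9085095/32)*(1/51) = 3028365/544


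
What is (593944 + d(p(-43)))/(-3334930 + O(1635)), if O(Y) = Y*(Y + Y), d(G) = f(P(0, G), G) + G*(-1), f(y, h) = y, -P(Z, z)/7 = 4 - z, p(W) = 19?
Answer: 59403/201152 ≈ 0.29531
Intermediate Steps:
P(Z, z) = -28 + 7*z (P(Z, z) = -7*(4 - z) = -28 + 7*z)
d(G) = -28 + 6*G (d(G) = (-28 + 7*G) + G*(-1) = (-28 + 7*G) - G = -28 + 6*G)
O(Y) = 2*Y² (O(Y) = Y*(2*Y) = 2*Y²)
(593944 + d(p(-43)))/(-3334930 + O(1635)) = (593944 + (-28 + 6*19))/(-3334930 + 2*1635²) = (593944 + (-28 + 114))/(-3334930 + 2*2673225) = (593944 + 86)/(-3334930 + 5346450) = 594030/2011520 = 594030*(1/2011520) = 59403/201152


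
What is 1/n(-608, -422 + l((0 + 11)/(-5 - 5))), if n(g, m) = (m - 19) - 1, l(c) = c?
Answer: -10/4431 ≈ -0.0022568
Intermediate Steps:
n(g, m) = -20 + m (n(g, m) = (-19 + m) - 1 = -20 + m)
1/n(-608, -422 + l((0 + 11)/(-5 - 5))) = 1/(-20 + (-422 + (0 + 11)/(-5 - 5))) = 1/(-20 + (-422 + 11/(-10))) = 1/(-20 + (-422 + 11*(-⅒))) = 1/(-20 + (-422 - 11/10)) = 1/(-20 - 4231/10) = 1/(-4431/10) = -10/4431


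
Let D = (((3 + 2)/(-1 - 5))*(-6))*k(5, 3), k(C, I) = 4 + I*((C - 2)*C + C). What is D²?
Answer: 102400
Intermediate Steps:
k(C, I) = 4 + I*(C + C*(-2 + C)) (k(C, I) = 4 + I*((-2 + C)*C + C) = 4 + I*(C*(-2 + C) + C) = 4 + I*(C + C*(-2 + C)))
D = 320 (D = (((3 + 2)/(-1 - 5))*(-6))*(4 + 3*5² - 1*5*3) = ((5/(-6))*(-6))*(4 + 3*25 - 15) = ((5*(-⅙))*(-6))*(4 + 75 - 15) = -⅚*(-6)*64 = 5*64 = 320)
D² = 320² = 102400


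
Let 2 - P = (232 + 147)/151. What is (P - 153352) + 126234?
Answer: -4094895/151 ≈ -27119.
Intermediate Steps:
P = -77/151 (P = 2 - (232 + 147)/151 = 2 - 379/151 = -77/151 ≈ -0.50993)
(P - 153352) + 126234 = (-77/151 - 153352) + 126234 = -23156229/151 + 126234 = -4094895/151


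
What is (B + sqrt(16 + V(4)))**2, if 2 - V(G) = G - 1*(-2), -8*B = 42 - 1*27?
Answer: 993/64 - 15*sqrt(3)/2 ≈ 2.5252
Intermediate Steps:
B = -15/8 (B = -(42 - 1*27)/8 = -(42 - 27)/8 = -1/8*15 = -15/8 ≈ -1.8750)
V(G) = -G (V(G) = 2 - (G - 1*(-2)) = 2 - (G + 2) = 2 - (2 + G) = 2 + (-2 - G) = -G)
(B + sqrt(16 + V(4)))**2 = (-15/8 + sqrt(16 - 1*4))**2 = (-15/8 + sqrt(16 - 4))**2 = (-15/8 + sqrt(12))**2 = (-15/8 + 2*sqrt(3))**2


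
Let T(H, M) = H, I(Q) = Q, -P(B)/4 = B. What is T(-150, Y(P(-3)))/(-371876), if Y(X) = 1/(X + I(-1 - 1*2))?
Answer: 75/185938 ≈ 0.00040336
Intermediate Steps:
P(B) = -4*B
Y(X) = 1/(-3 + X) (Y(X) = 1/(X + (-1 - 1*2)) = 1/(X + (-1 - 2)) = 1/(X - 3) = 1/(-3 + X))
T(-150, Y(P(-3)))/(-371876) = -150/(-371876) = -150*(-1/371876) = 75/185938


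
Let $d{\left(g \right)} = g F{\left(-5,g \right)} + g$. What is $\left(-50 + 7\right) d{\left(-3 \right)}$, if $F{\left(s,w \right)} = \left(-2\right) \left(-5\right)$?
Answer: $1419$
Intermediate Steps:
$F{\left(s,w \right)} = 10$
$d{\left(g \right)} = 11 g$ ($d{\left(g \right)} = g 10 + g = 10 g + g = 11 g$)
$\left(-50 + 7\right) d{\left(-3 \right)} = \left(-50 + 7\right) 11 \left(-3\right) = \left(-43\right) \left(-33\right) = 1419$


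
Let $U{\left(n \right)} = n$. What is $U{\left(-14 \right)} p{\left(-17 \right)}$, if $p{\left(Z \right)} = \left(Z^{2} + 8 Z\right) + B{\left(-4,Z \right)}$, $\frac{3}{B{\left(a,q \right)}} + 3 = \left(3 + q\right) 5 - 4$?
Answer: $- \frac{23556}{11} \approx -2141.5$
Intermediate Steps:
$B{\left(a,q \right)} = \frac{3}{8 + 5 q}$ ($B{\left(a,q \right)} = \frac{3}{-3 + \left(\left(3 + q\right) 5 - 4\right)} = \frac{3}{-3 + \left(\left(15 + 5 q\right) - 4\right)} = \frac{3}{-3 + \left(11 + 5 q\right)} = \frac{3}{8 + 5 q}$)
$p{\left(Z \right)} = Z^{2} + \frac{3}{8 + 5 Z} + 8 Z$ ($p{\left(Z \right)} = \left(Z^{2} + 8 Z\right) + \frac{3}{8 + 5 Z} = Z^{2} + \frac{3}{8 + 5 Z} + 8 Z$)
$U{\left(-14 \right)} p{\left(-17 \right)} = - 14 \frac{3 - 17 \left(8 - 17\right) \left(8 + 5 \left(-17\right)\right)}{8 + 5 \left(-17\right)} = - 14 \frac{3 - - 153 \left(8 - 85\right)}{8 - 85} = - 14 \frac{3 - \left(-153\right) \left(-77\right)}{-77} = - 14 \left(- \frac{3 - 11781}{77}\right) = - 14 \left(\left(- \frac{1}{77}\right) \left(-11778\right)\right) = \left(-14\right) \frac{11778}{77} = - \frac{23556}{11}$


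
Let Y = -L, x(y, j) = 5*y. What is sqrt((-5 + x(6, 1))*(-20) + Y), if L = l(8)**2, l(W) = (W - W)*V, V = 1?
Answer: 10*I*sqrt(5) ≈ 22.361*I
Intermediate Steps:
l(W) = 0 (l(W) = (W - W)*1 = 0*1 = 0)
L = 0 (L = 0**2 = 0)
Y = 0 (Y = -1*0 = 0)
sqrt((-5 + x(6, 1))*(-20) + Y) = sqrt((-5 + 5*6)*(-20) + 0) = sqrt((-5 + 30)*(-20) + 0) = sqrt(25*(-20) + 0) = sqrt(-500 + 0) = sqrt(-500) = 10*I*sqrt(5)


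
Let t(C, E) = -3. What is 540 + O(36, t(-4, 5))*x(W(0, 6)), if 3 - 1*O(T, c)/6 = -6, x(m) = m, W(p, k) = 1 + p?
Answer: 594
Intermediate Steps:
O(T, c) = 54 (O(T, c) = 18 - 6*(-6) = 18 + 36 = 54)
540 + O(36, t(-4, 5))*x(W(0, 6)) = 540 + 54*(1 + 0) = 540 + 54*1 = 540 + 54 = 594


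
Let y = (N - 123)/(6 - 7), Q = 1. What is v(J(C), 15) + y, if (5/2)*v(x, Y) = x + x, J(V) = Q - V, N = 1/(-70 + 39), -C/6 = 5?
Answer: 22914/155 ≈ 147.83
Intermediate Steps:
C = -30 (C = -6*5 = -30)
N = -1/31 (N = 1/(-31) = -1/31 ≈ -0.032258)
y = 3814/31 (y = (-1/31 - 123)/(6 - 7) = -3814/31/(-1) = -3814/31*(-1) = 3814/31 ≈ 123.03)
J(V) = 1 - V
v(x, Y) = 4*x/5 (v(x, Y) = 2*(x + x)/5 = 2*(2*x)/5 = 4*x/5)
v(J(C), 15) + y = 4*(1 - 1*(-30))/5 + 3814/31 = 4*(1 + 30)/5 + 3814/31 = (⅘)*31 + 3814/31 = 124/5 + 3814/31 = 22914/155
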